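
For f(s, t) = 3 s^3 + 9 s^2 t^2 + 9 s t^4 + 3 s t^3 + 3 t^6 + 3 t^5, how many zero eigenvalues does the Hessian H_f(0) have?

2

The Hessian at 0 is [[0, 0], [0, 0]] of rank 0; hence corank 2.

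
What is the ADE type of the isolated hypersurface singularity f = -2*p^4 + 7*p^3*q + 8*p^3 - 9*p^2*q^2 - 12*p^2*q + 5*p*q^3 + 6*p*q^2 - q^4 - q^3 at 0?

E_7

The Hessian of f at 0 is [[0, 0], [0, 0]] with rank 0, so corank 2. A Groebner basis of the Jacobian ideal J(f) in C{p,q} is {768*p^2 - 768*p*q + q^4 + 8*q^3 + 192*q^2, p^3 - 36*p^2 + 36*p*q - q^3/2 - 9*q^2, p^2*q - 40*p^2 + 40*p*q - 2*q^3/3 - 10*q^2, -32*p^2 + p*q^2 + 32*p*q - 5*q^3/6 - 8*q^2}; counting standard monomials gives mu = 7. Corank 2; j^3 = (2*p - q)^3 is a perfect cube, so E-series; the 4-jet and mu = 7 give E_7.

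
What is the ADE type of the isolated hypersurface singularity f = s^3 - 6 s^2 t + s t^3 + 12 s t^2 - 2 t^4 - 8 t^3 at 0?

E_{7}

The Hessian of f at 0 has rank 0. Corank 2; j^3 = (s - 2*t)^3 is a perfect cube, so E-series; the 4-jet and mu = 7 give E_7.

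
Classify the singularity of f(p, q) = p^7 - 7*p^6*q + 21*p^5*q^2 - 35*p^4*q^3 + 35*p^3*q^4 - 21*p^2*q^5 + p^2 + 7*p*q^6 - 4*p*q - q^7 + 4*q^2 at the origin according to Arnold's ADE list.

A6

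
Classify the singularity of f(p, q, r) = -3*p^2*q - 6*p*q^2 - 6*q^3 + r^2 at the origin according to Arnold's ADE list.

D_4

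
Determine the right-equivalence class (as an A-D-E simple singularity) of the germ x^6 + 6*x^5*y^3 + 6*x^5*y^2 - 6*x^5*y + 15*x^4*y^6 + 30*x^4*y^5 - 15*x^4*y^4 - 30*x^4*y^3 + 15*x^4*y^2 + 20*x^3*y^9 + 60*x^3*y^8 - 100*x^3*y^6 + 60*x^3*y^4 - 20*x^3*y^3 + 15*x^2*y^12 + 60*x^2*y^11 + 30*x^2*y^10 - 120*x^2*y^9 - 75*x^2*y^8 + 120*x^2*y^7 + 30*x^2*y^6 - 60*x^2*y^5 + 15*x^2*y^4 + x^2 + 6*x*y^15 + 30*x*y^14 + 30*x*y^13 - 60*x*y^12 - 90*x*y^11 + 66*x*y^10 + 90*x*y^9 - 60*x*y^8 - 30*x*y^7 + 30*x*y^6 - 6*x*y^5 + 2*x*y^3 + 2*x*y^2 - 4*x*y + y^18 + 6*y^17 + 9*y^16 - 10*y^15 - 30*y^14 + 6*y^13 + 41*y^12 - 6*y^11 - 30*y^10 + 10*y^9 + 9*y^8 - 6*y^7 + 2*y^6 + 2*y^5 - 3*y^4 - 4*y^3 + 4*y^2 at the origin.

The Hessian of f at 0 is [[2, -4], [-4, 8]] with rank 1, so corank 1. A Groebner basis of the Jacobian ideal J(f) in C{x,y} is {x*y^2 - x*y + 3*x + 5*y^2 - 6*y, x + y^3 + y^2 - 2*y, x^2 - 3*x*y - x + y^2 + 2*y}; counting standard monomials gives mu = 5. Corank 1: A-series; mu = 5 gives A_5.

A_{5}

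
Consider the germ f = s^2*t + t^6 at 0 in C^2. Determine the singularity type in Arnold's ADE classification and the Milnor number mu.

Type D7, Milnor number mu = 7.

The Hessian of f at 0 has rank 0. Corank 2; j^3 = s^2*t has shape L^2 M (L != M), so D-series; mu = 7 gives D_7.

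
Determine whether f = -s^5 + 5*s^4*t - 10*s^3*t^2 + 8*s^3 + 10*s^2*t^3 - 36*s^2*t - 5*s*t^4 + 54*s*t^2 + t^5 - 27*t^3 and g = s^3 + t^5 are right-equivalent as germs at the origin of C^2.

The Hessian of f at 0 is [[0, 0], [0, 0]] with rank 0, so corank 2. A Groebner basis of the Jacobian ideal J(f) in C{s,t} is {t^5, s*t^3 - 11*t^4/8, s^2 - 3*s*t + 9*t^2/4}; counting standard monomials gives mu = 8. Corank 2; j^3 = (2*s - 3*t)^3 is a perfect cube, so E-series; the 5-jet and mu = 8 give E_8. The Hessian of g at 0 is [[0, 0], [0, 0]] with rank 0, so corank 2. A Groebner basis of the Jacobian ideal J(g) in C{s,t} is {t^4, s^2}; counting standard monomials gives mu = 8. Corank 2; j^3 = s^3 is a perfect cube, so E-series; the 5-jet and mu = 8 give E_8. Both have type E_8, hence right-equivalent.

Yes.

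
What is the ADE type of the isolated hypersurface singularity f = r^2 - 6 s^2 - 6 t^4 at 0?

The Hessian of f at 0 has rank 2. Corank 1: A-series; mu = 3 gives A_3.

A_3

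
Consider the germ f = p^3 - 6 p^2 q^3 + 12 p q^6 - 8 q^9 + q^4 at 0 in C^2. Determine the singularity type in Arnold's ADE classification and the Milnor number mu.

Type E6, Milnor number mu = 6.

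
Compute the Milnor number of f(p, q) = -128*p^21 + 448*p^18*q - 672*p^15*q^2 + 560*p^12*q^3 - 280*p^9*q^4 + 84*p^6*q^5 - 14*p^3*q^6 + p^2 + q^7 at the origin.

6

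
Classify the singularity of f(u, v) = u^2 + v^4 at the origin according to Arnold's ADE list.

The Hessian of f at 0 has rank 1. Corank 1: A-series; mu = 3 gives A_3.

A_{3}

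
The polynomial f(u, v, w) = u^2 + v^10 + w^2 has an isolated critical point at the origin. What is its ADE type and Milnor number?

Type A9, Milnor number mu = 9.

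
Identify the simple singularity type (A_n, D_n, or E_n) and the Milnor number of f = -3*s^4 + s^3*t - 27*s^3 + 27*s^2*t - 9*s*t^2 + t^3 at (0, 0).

The Hessian of f at 0 has rank 0. Corank 2; j^3 = -(3*s - t)^3 is a perfect cube, so E-series; the 4-jet and mu = 7 give E_7.

Type E_7, Milnor number mu = 7.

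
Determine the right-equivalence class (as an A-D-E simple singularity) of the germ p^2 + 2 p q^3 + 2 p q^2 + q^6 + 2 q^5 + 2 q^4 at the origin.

A_{3}

The Hessian of f at 0 has rank 1. Corank 1: A-series; mu = 3 gives A_3.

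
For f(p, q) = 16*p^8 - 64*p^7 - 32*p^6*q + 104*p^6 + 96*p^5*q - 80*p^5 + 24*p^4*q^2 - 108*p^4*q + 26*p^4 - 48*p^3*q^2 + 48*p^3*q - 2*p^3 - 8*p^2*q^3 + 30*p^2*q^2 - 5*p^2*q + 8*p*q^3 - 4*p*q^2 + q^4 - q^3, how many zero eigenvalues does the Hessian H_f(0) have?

2

The Hessian at 0 is [[0, 0], [0, 0]] of rank 0; hence corank 2.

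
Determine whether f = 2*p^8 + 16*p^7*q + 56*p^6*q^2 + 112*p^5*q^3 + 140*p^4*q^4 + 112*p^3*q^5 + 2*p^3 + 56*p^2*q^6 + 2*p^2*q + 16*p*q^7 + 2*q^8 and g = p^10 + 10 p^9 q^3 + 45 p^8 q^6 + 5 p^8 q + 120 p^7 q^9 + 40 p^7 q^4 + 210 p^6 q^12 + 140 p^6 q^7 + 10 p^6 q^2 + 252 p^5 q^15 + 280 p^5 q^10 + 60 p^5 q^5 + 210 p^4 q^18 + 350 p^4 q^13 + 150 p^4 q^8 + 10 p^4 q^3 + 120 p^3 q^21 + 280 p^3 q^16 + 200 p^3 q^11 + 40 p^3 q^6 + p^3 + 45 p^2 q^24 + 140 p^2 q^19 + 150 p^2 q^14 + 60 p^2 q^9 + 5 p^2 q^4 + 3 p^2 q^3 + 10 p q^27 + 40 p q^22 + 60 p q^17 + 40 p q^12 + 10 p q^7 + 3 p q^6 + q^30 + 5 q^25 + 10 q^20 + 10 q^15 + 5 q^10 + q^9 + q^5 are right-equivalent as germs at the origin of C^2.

No.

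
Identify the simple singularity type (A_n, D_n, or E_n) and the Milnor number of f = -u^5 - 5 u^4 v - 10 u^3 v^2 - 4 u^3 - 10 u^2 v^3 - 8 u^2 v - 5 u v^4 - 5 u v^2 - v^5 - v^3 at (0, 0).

Type D_6, Milnor number mu = 6.

The Hessian of f at 0 is [[0, 0], [0, 0]] with rank 0, so corank 2. A Groebner basis of the Jacobian ideal J(f) in C{u,v} is {-32*u*v/5 + v^4 - 16*v^2/5, u*v^2 + v^3/2, u^2 + 3*u*v/2 + v^2/2}; counting standard monomials gives mu = 6. Corank 2; j^3 = -(u + v)*(2*u + v)^2 has shape L^2 M (L != M), so D-series; mu = 6 gives D_6.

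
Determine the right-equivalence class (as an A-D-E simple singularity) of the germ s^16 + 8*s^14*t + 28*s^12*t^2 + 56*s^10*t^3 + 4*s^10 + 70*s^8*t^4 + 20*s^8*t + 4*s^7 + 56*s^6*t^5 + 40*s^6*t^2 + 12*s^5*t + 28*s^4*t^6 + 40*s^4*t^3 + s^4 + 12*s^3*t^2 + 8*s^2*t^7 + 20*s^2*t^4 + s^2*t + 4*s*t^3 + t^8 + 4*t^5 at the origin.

D_{9}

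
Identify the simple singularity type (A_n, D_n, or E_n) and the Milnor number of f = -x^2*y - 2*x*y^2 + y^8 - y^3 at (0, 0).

The Hessian of f at 0 is [[0, 0], [0, 0]] with rank 0, so corank 2. A Groebner basis of the Jacobian ideal J(f) in C{x,y} is {-x^2/8 + y^7 + y^2/8, x^3 + y^3, x*y + y^2}; counting standard monomials gives mu = 9. Corank 2; j^3 = -y*(x + y)^2 has shape L^2 M (L != M), so D-series; mu = 9 gives D_9.

Type D_9, Milnor number mu = 9.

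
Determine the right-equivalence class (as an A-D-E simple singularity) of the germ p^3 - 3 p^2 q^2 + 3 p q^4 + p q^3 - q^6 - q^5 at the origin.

The Hessian of f at 0 has rank 0. Corank 2; j^3 = p^3 is a perfect cube, so E-series; the 4-jet and mu = 7 give E_7.

E7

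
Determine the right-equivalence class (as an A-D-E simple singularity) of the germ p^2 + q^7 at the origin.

The Hessian of f at 0 has rank 1. Corank 1: A-series; mu = 6 gives A_6.

A6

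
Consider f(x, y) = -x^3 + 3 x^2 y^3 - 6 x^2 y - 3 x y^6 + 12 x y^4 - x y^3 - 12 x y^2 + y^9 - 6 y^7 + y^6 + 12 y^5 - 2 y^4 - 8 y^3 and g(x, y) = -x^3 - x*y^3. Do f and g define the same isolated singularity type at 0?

Yes.

The Hessian of f at 0 is [[0, 0], [0, 0]] with rank 0, so corank 2. A Groebner basis of the Jacobian ideal J(f) in C{x,y} is {x^3 + 6*x^2*y + 48*x^2 + 192*x*y + 192*y^2, -6*x^2 + x*y^2 - 24*x*y - 24*y^2, 3*x^2 + 12*x*y + y^3 + 12*y^2}; counting standard monomials gives mu = 7. Corank 2; j^3 = -(x + 2*y)^3 is a perfect cube, so E-series; the 4-jet and mu = 7 give E_7. The Hessian of g at 0 is [[0, 0], [0, 0]] with rank 0, so corank 2. A Groebner basis of the Jacobian ideal J(g) in C{x,y} is {x^3, x*y^2, 3*x^2 + y^3}; counting standard monomials gives mu = 7. Corank 2; j^3 = -x^3 is a perfect cube, so E-series; the 4-jet and mu = 7 give E_7. Both have type E_7, hence right-equivalent.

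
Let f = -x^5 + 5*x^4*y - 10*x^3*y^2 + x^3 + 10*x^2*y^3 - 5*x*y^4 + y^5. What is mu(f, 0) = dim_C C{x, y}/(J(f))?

8

The Hessian of f at 0 has rank 0. Corank 2; j^3 = x^3 is a perfect cube, so E-series; the 5-jet and mu = 8 give E_8.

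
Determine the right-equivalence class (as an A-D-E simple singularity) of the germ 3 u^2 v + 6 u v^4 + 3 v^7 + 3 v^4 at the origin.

D5

The Hessian of f at 0 is [[0, 0], [0, 0]] with rank 0, so corank 2. A Groebner basis of the Jacobian ideal J(f) in C{u,v} is {u^3, u^2/4 + v^3, u*v}; counting standard monomials gives mu = 5. Corank 2; j^3 = 3*u^2*v has shape L^2 M (L != M), so D-series; mu = 5 gives D_5.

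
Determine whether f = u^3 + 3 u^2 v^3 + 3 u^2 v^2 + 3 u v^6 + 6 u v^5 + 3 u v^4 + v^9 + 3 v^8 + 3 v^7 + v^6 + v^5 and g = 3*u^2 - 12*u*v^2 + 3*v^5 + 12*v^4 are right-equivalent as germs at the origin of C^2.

The Hessian of f at 0 is [[0, 0], [0, 0]] with rank 0, so corank 2. A Groebner basis of the Jacobian ideal J(f) in C{u,v} is {u^2/2 + u*v^3 + u*v^2, v^4, u^3, u^2*v - u^2 - 2*u*v^2}; counting standard monomials gives mu = 8. Corank 2; j^3 = u^3 is a perfect cube, so E-series; the 5-jet and mu = 8 give E_8. The Hessian of g at 0 is [[6, 0], [0, 0]] with rank 1, so corank 1. A Groebner basis of the Jacobian ideal J(g) in C{u,v} is {u^2, -u/2 + v^2}; counting standard monomials gives mu = 4. Corank 1: A-series; mu = 4 gives A_4. f is E_8 but g is A_4, hence not right-equivalent.

No.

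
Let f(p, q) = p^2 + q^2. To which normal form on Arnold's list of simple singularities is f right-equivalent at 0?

The Hessian of f at 0 is [[2, 0], [0, 2]] with rank 2, so corank 0. A Groebner basis of the Jacobian ideal J(f) in C{p,q} is {p, q}; counting standard monomials gives mu = 1. Corank 0: nondegenerate Morse point, so A_1.

A1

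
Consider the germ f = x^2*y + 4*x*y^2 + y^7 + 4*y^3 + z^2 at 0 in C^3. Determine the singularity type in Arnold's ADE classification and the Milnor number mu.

The Hessian of f at 0 is [[0, 0, 0], [0, 0, 0], [0, 0, 2]] with rank 1, so corank 2. A Groebner basis of the Jacobian ideal J(f) in C{x,y,z} is {x^2/7 + y^6 - 4*y^2/7, x^3 + 8*y^3, x*y + 2*y^2, z}; counting standard monomials gives mu = 8. Corank 2; j^3 = y*(x + 2*y)^2 has shape L^2 M (L != M), so D-series; mu = 8 gives D_8.

Type D_8, Milnor number mu = 8.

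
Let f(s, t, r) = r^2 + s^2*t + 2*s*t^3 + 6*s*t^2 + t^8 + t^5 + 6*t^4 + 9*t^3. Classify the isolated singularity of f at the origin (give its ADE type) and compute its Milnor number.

Type D_9, Milnor number mu = 9.

The Hessian of f at 0 has rank 1. Corank 2; j^3 = t*(s + 3*t)^2 has shape L^2 M (L != M), so D-series; mu = 9 gives D_9.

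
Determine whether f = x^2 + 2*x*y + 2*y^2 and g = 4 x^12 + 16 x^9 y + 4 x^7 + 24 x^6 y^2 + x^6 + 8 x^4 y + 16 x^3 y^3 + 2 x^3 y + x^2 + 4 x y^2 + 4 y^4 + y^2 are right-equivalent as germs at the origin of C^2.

The Hessian of f at 0 is [[2, 2], [2, 4]] with rank 2, so corank 0. A Groebner basis of the Jacobian ideal J(f) in C{x,y} is {x, y}; counting standard monomials gives mu = 1. Corank 0: nondegenerate Morse point, so A_1. The Hessian of g at 0 is [[2, 0], [0, 2]] with rank 2, so corank 0. A Groebner basis of the Jacobian ideal J(g) in C{x,y} is {x, y}; counting standard monomials gives mu = 1. Corank 0: nondegenerate Morse point, so A_1. Both have type A_1, hence right-equivalent.

Yes.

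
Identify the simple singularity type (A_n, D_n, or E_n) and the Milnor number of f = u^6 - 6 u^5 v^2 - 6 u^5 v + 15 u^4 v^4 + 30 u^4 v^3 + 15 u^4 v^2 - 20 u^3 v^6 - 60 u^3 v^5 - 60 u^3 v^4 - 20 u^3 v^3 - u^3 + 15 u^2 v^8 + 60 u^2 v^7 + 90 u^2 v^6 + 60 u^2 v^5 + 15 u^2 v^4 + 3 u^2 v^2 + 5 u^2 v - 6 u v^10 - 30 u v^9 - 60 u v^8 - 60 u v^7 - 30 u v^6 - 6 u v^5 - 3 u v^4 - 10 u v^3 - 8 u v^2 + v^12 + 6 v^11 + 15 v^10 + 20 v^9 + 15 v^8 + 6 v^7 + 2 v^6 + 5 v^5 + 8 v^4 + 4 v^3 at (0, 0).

Type D_7, Milnor number mu = 7.

The Hessian of f at 0 has rank 0. Corank 2; j^3 = -(u - 2*v)^2*(u - v) has shape L^2 M (L != M), so D-series; mu = 7 gives D_7.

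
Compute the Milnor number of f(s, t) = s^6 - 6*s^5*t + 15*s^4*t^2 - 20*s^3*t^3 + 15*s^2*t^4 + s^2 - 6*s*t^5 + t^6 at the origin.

5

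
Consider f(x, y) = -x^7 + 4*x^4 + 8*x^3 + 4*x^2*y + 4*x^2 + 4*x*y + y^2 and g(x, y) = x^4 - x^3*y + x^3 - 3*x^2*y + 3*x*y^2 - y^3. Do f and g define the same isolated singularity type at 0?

No.

The Hessian of f at 0 is [[8, 4], [4, 2]] with rank 1, so corank 1. A Groebner basis of the Jacobian ideal J(f) in C{x,y} is {112*x*y/3 - 80*x/3 + y^4 + 8*y^3/3 + 12*y^2 - 40*y/3, x*y^2 - 8*x*y/3 + 4*x/3 + y^3/6 - y^2 + 2*y/3, x^2 + x + y/2}; counting standard monomials gives mu = 6. Corank 1: A-series; mu = 6 gives A_6. The Hessian of g at 0 is [[0, 0], [0, 0]] with rank 0, so corank 2. A Groebner basis of the Jacobian ideal J(g) in C{x,y} is {3*x^2 - 6*x*y + y^4 + y^3 + 3*y^2, x^3 + 3*x^2 - 6*x*y + 3*y^2, x^2*y + 3*x^2 - 6*x*y + 3*y^2, 2*x^2 + x*y^2 - 4*x*y - y^3/3 + 2*y^2}; counting standard monomials gives mu = 7. Corank 2; j^3 = (x - y)^3 is a perfect cube, so E-series; the 4-jet and mu = 7 give E_7. f is A_6 but g is E_7, hence not right-equivalent.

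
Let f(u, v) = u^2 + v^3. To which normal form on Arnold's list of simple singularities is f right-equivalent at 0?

The Hessian of f at 0 is [[2, 0], [0, 0]] with rank 1, so corank 1. A Groebner basis of the Jacobian ideal J(f) in C{u,v} is {v^2, u}; counting standard monomials gives mu = 2. Corank 1: A-series; mu = 2 gives A_2.

A_2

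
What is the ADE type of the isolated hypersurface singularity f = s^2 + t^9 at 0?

A_8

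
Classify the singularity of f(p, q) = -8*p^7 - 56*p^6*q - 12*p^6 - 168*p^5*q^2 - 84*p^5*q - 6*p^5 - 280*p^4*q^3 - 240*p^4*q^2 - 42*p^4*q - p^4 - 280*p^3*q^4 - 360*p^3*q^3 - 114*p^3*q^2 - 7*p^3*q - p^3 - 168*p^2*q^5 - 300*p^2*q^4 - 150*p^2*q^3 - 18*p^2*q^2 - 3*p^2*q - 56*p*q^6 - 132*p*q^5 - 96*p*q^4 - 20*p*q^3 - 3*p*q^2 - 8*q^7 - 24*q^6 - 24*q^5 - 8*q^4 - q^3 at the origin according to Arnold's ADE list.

The Hessian of f at 0 has rank 0. Corank 2; j^3 = -(p + q)^3 is a perfect cube, so E-series; the 4-jet and mu = 7 give E_7.

E_7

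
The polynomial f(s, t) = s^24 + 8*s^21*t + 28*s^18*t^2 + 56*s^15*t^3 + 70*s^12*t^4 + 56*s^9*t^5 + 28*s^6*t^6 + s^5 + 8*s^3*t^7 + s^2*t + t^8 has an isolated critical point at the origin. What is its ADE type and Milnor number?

Type D9, Milnor number mu = 9.

The Hessian of f at 0 has rank 0. Corank 2; j^3 = s^2*t has shape L^2 M (L != M), so D-series; mu = 9 gives D_9.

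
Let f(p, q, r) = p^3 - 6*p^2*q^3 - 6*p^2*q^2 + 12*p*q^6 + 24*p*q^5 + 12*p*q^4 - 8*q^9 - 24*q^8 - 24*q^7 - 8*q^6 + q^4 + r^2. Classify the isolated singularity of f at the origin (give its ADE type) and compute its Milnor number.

The Hessian of f at 0 has rank 1. Corank 2; j^3 = p^3 is a perfect cube, so E-series; the 4-jet and mu = 6 give E_6.

Type E_{6}, Milnor number mu = 6.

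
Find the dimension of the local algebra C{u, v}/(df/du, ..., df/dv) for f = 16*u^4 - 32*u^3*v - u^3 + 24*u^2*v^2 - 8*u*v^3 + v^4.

The Hessian of f at 0 has rank 0. Corank 2; j^3 = -u^3 is a perfect cube, so E-series; the 4-jet and mu = 6 give E_6.

6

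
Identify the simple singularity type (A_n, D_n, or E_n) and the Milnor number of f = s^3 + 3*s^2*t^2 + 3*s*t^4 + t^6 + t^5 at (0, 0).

Type E8, Milnor number mu = 8.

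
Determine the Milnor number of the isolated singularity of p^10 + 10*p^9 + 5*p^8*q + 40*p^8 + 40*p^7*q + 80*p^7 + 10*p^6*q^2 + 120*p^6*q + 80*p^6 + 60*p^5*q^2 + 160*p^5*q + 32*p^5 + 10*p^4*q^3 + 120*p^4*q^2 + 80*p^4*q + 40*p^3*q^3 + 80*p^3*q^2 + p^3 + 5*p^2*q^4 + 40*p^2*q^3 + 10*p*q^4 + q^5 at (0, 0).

8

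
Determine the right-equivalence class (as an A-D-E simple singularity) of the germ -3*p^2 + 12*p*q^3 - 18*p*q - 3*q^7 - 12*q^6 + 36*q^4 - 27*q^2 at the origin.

A_{6}

The Hessian of f at 0 is [[-6, -18], [-18, -54]] with rank 1, so corank 1. A Groebner basis of the Jacobian ideal J(f) in C{p,q} is {-p/2 + q^3 - 3*q/2, p^2 + 6*p*q + 9*q^2}; counting standard monomials gives mu = 6. Corank 1: A-series; mu = 6 gives A_6.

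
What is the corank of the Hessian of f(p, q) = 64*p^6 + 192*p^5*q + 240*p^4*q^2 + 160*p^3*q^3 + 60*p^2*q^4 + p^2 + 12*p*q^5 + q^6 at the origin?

1

The Hessian at 0 is [[2, 0], [0, 0]] of rank 1; hence corank 1.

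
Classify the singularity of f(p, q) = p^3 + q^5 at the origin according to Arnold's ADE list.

E_{8}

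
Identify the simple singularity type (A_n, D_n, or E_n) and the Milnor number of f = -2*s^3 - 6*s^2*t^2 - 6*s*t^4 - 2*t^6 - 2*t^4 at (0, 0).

Type E_6, Milnor number mu = 6.

The Hessian of f at 0 has rank 0. Corank 2; j^3 = -2*s^3 is a perfect cube, so E-series; the 4-jet and mu = 6 give E_6.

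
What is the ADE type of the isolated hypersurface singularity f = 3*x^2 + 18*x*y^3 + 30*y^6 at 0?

The Hessian of f at 0 is [[6, 0], [0, 0]] with rank 1, so corank 1. A Groebner basis of the Jacobian ideal J(f) in C{x,y} is {x*y^2, x/3 + y^3, x^2}; counting standard monomials gives mu = 5. Corank 1: A-series; mu = 5 gives A_5.

A5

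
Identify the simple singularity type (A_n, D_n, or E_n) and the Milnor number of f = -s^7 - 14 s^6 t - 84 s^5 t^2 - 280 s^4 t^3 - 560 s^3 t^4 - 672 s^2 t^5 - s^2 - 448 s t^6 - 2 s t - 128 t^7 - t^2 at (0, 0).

Type A_6, Milnor number mu = 6.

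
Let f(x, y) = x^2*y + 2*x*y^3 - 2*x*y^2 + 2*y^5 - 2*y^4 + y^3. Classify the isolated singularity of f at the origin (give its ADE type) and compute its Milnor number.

Type D6, Milnor number mu = 6.

The Hessian of f at 0 has rank 0. Corank 2; j^3 = y*(x - y)^2 has shape L^2 M (L != M), so D-series; mu = 6 gives D_6.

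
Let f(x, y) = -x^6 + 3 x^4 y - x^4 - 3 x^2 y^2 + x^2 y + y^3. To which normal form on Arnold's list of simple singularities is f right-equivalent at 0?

The Hessian of f at 0 has rank 0. Corank 2; j^3 = y*(x^2 + y^2) splits into three distinct lines over C (the quadratic factor has nonzero discriminant), so D_4.

D_4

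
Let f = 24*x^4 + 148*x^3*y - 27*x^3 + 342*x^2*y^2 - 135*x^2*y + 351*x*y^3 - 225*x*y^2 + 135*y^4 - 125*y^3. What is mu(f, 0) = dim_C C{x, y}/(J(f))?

7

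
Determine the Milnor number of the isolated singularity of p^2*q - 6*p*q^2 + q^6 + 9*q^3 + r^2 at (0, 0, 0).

The Hessian of f at 0 has rank 1. Corank 2; j^3 = q*(p - 3*q)^2 has shape L^2 M (L != M), so D-series; mu = 7 gives D_7.

7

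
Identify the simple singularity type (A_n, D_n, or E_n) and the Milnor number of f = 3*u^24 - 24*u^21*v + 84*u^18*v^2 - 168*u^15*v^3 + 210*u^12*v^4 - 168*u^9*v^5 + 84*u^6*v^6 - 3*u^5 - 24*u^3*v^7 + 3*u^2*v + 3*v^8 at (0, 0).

Type D_{9}, Milnor number mu = 9.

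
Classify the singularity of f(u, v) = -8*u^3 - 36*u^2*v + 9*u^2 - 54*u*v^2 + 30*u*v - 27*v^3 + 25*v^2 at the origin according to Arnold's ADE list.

A2

The Hessian of f at 0 has rank 1. Corank 1: A-series; mu = 2 gives A_2.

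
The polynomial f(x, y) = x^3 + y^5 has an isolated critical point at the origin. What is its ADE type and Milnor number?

The Hessian of f at 0 has rank 0. Corank 2; j^3 = x^3 is a perfect cube, so E-series; the 5-jet and mu = 8 give E_8.

Type E_{8}, Milnor number mu = 8.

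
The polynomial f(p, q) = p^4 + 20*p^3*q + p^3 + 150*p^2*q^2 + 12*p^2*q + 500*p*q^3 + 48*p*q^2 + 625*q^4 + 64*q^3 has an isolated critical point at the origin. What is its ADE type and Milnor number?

Type E_6, Milnor number mu = 6.

The Hessian of f at 0 is [[0, 0], [0, 0]] with rank 0, so corank 2. A Groebner basis of the Jacobian ideal J(f) in C{p,q} is {q^4, p*q^2 + 13*q^3/3, p^2 + 8*p*q + 16*q^2}; counting standard monomials gives mu = 6. Corank 2; j^3 = (p + 4*q)^3 is a perfect cube, so E-series; the 4-jet and mu = 6 give E_6.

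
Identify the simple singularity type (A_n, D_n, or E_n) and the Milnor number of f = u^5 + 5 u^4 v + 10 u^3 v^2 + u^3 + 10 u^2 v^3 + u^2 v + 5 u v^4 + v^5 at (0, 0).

The Hessian of f at 0 is [[0, 0], [0, 0]] with rank 0, so corank 2. A Groebner basis of the Jacobian ideal J(f) in C{u,v} is {-u*v/5 + v^4, u*v^2, u^2 + u*v}; counting standard monomials gives mu = 6. Corank 2; j^3 = u^2*(u + v) has shape L^2 M (L != M), so D-series; mu = 6 gives D_6.

Type D_6, Milnor number mu = 6.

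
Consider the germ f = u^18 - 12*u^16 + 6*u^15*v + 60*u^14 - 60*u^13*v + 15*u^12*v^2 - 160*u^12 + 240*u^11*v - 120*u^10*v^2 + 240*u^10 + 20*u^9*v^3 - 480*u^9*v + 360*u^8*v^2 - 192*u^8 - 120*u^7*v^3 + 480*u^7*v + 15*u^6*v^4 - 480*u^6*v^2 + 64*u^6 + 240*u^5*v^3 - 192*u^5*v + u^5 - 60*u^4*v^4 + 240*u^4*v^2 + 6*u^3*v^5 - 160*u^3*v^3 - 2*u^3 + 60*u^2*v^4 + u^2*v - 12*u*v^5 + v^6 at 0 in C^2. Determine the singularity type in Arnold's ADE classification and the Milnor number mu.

Type D_{7}, Milnor number mu = 7.

The Hessian of f at 0 has rank 0. Corank 2; j^3 = -u^2*(2*u - v) has shape L^2 M (L != M), so D-series; mu = 7 gives D_7.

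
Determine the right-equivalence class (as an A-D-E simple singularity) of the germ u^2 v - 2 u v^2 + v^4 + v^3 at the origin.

D_{5}

The Hessian of f at 0 is [[0, 0], [0, 0]] with rank 0, so corank 2. A Groebner basis of the Jacobian ideal J(f) in C{u,v} is {u^3 + u^2/4 - v^2/4, u^2/4 + v^3 - v^2/4, u*v - v^2}; counting standard monomials gives mu = 5. Corank 2; j^3 = v*(u - v)^2 has shape L^2 M (L != M), so D-series; mu = 5 gives D_5.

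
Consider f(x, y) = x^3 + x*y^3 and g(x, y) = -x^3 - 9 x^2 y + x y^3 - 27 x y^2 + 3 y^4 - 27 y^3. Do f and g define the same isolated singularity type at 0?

Yes.

The Hessian of f at 0 is [[0, 0], [0, 0]] with rank 0, so corank 2. A Groebner basis of the Jacobian ideal J(f) in C{x,y} is {x^3, x*y^2, 3*x^2 + y^3}; counting standard monomials gives mu = 7. Corank 2; j^3 = x^3 is a perfect cube, so E-series; the 4-jet and mu = 7 give E_7. The Hessian of g at 0 is [[0, 0], [0, 0]] with rank 0, so corank 2. A Groebner basis of the Jacobian ideal J(g) in C{x,y} is {x^3 + 9*x^2*y - 162*x^2 - 972*x*y - 1458*y^2, 9*x^2 + x*y^2 + 54*x*y + 81*y^2, -3*x^2 - 18*x*y + y^3 - 27*y^2}; counting standard monomials gives mu = 7. Corank 2; j^3 = -(x + 3*y)^3 is a perfect cube, so E-series; the 4-jet and mu = 7 give E_7. Both have type E_7, hence right-equivalent.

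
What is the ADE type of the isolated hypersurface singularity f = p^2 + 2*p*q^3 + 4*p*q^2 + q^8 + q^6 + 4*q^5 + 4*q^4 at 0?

The Hessian of f at 0 is [[2, 0], [0, 0]] with rank 1, so corank 1. A Groebner basis of the Jacobian ideal J(f) in C{p,q} is {p^3 + 8*p^2 + 32*p*q^2 - 32*p*q + 64*p + 128*q^2, p^2*q - 4*p^2 - 12*p*q^2 + 8*p*q - 16*p - 32*q^2, p + q^3 + 2*q^2}; counting standard monomials gives mu = 7. Corank 1: A-series; mu = 7 gives A_7.

A_7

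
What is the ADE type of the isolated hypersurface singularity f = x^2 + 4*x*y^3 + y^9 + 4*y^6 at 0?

A_{8}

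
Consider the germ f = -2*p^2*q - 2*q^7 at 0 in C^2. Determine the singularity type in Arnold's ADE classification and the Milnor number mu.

Type D_8, Milnor number mu = 8.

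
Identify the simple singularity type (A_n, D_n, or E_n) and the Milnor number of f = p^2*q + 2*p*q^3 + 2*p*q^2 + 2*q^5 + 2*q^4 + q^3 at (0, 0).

Type D_6, Milnor number mu = 6.

The Hessian of f at 0 is [[0, 0], [0, 0]] with rank 0, so corank 2. A Groebner basis of the Jacobian ideal J(f) in C{p,q} is {p^3 - 3*p^2/4 - 5*p*q/2 - 7*q^2/4, p^2*q + p^2/2 + 2*p*q + 3*q^2/2, -p^2/4 + p*q^2 - 3*p*q/2 - 5*q^2/4, p*q + q^3 + q^2}; counting standard monomials gives mu = 6. Corank 2; j^3 = q*(p + q)^2 has shape L^2 M (L != M), so D-series; mu = 6 gives D_6.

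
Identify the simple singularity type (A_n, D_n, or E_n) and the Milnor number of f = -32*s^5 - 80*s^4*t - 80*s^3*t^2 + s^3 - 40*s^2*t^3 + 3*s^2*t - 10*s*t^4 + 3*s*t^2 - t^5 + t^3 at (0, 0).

Type E_8, Milnor number mu = 8.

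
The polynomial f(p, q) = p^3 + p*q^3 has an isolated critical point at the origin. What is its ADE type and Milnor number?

Type E_{7}, Milnor number mu = 7.

The Hessian of f at 0 has rank 0. Corank 2; j^3 = p^3 is a perfect cube, so E-series; the 4-jet and mu = 7 give E_7.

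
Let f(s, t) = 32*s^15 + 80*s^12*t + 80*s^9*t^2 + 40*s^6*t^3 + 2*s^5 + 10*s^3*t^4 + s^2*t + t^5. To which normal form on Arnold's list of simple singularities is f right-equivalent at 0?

The Hessian of f at 0 has rank 0. Corank 2; j^3 = s^2*t has shape L^2 M (L != M), so D-series; mu = 6 gives D_6.

D6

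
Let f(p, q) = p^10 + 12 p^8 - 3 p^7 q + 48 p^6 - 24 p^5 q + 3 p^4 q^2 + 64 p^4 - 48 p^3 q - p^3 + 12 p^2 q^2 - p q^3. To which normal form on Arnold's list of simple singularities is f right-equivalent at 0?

E_{7}

The Hessian of f at 0 has rank 0. Corank 2; j^3 = -p^3 is a perfect cube, so E-series; the 4-jet and mu = 7 give E_7.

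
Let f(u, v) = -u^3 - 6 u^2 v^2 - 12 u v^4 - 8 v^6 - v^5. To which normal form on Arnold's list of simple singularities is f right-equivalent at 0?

E_8

The Hessian of f at 0 is [[0, 0], [0, 0]] with rank 0, so corank 2. A Groebner basis of the Jacobian ideal J(f) in C{u,v} is {v^4, u^3, u^2/4 + u*v^2}; counting standard monomials gives mu = 8. Corank 2; j^3 = -u^3 is a perfect cube, so E-series; the 5-jet and mu = 8 give E_8.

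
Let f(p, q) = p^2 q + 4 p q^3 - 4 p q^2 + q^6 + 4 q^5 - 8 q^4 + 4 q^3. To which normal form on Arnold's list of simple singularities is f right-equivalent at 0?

D_7

The Hessian of f at 0 is [[0, 0], [0, 0]] with rank 0, so corank 2. A Groebner basis of the Jacobian ideal J(f) in C{p,q} is {p^3 + 4*p^2 - 4*p*q^2 - 16*p*q + 16*q^2, p^2*q + 2*p^2/3 - 8*p*q^2/3 - 10*p*q/3 + 4*q^2, p*q/2 + q^3 - q^2}; counting standard monomials gives mu = 7. Corank 2; j^3 = q*(p - 2*q)^2 has shape L^2 M (L != M), so D-series; mu = 7 gives D_7.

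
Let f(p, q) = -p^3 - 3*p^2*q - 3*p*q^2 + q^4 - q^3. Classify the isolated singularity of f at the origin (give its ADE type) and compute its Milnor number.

The Hessian of f at 0 is [[0, 0], [0, 0]] with rank 0, so corank 2. A Groebner basis of the Jacobian ideal J(f) in C{p,q} is {q^3, p^2 + 2*p*q + q^2}; counting standard monomials gives mu = 6. Corank 2; j^3 = -(p + q)^3 is a perfect cube, so E-series; the 4-jet and mu = 6 give E_6.

Type E_6, Milnor number mu = 6.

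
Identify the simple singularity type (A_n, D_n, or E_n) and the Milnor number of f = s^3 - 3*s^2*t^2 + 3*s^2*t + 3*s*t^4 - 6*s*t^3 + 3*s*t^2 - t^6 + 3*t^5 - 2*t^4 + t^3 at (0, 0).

The Hessian of f at 0 has rank 0. Corank 2; j^3 = (s + t)^3 is a perfect cube, so E-series; the 4-jet and mu = 6 give E_6.

Type E6, Milnor number mu = 6.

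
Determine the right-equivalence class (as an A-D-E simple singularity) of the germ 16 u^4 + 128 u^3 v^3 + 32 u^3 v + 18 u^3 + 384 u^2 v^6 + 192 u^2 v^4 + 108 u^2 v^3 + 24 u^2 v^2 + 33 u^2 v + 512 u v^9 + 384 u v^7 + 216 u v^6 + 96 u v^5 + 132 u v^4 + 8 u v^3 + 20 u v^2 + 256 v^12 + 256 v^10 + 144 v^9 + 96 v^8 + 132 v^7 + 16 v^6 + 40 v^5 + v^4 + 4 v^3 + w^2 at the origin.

The Hessian of f at 0 has rank 1. Corank 2; j^3 = (2*u + v)*(3*u + 2*v)^2 has shape L^2 M (L != M), so D-series; mu = 5 gives D_5.

D5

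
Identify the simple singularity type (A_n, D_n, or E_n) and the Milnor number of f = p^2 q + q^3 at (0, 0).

Type D4, Milnor number mu = 4.

The Hessian of f at 0 is [[0, 0], [0, 0]] with rank 0, so corank 2. A Groebner basis of the Jacobian ideal J(f) in C{p,q} is {q^3, p^2 + 3*q^2, p*q}; counting standard monomials gives mu = 4. Corank 2; j^3 = q*(p^2 + q^2) splits into three distinct lines over C (the quadratic factor has nonzero discriminant), so D_4.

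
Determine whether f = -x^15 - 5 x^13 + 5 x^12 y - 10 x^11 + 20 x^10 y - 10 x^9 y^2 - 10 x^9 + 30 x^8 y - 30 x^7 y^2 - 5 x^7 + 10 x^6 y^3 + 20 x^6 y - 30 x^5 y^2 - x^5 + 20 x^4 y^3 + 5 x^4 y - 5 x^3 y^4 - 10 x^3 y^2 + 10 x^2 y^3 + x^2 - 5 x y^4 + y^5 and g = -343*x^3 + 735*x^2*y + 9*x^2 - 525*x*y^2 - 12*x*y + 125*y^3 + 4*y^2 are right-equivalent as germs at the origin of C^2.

No.

The Hessian of f at 0 has rank 1. Corank 1: A-series; mu = 4 gives A_4. The Hessian of g at 0 has rank 1. Corank 1: A-series; mu = 2 gives A_2. f is A_4 but g is A_2, hence not right-equivalent.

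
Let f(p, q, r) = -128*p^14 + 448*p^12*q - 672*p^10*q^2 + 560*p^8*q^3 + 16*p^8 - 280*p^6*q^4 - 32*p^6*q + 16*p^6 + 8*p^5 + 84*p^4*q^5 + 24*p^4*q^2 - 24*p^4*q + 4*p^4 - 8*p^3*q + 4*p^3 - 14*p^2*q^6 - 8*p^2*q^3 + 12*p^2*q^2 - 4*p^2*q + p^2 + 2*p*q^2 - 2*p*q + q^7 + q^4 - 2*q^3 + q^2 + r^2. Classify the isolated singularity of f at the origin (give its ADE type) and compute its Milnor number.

Type A_6, Milnor number mu = 6.

The Hessian of f at 0 is [[2, -2, 0], [-2, 2, 0], [0, 0, 2]] with rank 2, so corank 1. A Groebner basis of the Jacobian ideal J(f) in C{p,q,r} is {p^3 + p^2/26 - 6*p*q/13 - 7*p/52 + q^2/52 + 7*q/52, p^2*q - 97*p^2/78 + 10*p*q/39 - 25*p/52 - 71*q^2/156 + 25*q/52, 68*p^2/39 + p*q^2 + 29*p*q/39 + 19*p/26 - 23*q^2/78 - 19*q/26, 9*p^2 + p*q + 7*p/2 + q^3 + q^2/2 - 7*q/2, r}; counting standard monomials gives mu = 6. Corank 1: A-series; mu = 6 gives A_6.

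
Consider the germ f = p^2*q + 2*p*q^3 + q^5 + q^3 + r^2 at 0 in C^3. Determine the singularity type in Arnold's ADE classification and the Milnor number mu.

Type D_4, Milnor number mu = 4.

The Hessian of f at 0 has rank 1. Corank 2; j^3 = q*(p^2 + q^2) splits into three distinct lines over C (the quadratic factor has nonzero discriminant), so D_4.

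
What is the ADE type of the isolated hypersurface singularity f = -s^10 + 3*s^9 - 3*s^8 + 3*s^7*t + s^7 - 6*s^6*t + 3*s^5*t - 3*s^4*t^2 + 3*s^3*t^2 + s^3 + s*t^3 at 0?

E_{7}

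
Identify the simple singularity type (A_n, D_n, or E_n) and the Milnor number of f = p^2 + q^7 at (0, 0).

The Hessian of f at 0 is [[2, 0], [0, 0]] with rank 1, so corank 1. A Groebner basis of the Jacobian ideal J(f) in C{p,q} is {q^6, p}; counting standard monomials gives mu = 6. Corank 1: A-series; mu = 6 gives A_6.

Type A_6, Milnor number mu = 6.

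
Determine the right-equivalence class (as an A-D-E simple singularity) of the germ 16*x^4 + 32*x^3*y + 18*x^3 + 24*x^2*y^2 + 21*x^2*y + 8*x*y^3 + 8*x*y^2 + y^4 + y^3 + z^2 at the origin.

The Hessian of f at 0 is [[0, 0, 0], [0, 0, 0], [0, 0, 2]] with rank 1, so corank 2. A Groebner basis of the Jacobian ideal J(f) in C{x,y,z} is {x*y^2 + 27*x*y/8 + 9*y^2/8, -81*x*y/8 + y^3 - 27*y^2/8, x^2 + 5*x*y/6 + y^2/6, z}; counting standard monomials gives mu = 5. Corank 2; j^3 = (2*x + y)*(3*x + y)^2 has shape L^2 M (L != M), so D-series; mu = 5 gives D_5.

D_{5}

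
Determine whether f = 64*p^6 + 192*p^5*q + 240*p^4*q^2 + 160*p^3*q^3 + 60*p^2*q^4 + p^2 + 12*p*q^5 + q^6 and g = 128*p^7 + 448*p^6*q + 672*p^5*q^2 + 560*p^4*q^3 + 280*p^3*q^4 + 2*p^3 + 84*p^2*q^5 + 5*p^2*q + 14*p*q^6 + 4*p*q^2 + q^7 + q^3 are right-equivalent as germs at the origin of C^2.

No.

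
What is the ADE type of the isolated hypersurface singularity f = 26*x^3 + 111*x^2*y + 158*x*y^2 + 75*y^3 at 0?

D_{4}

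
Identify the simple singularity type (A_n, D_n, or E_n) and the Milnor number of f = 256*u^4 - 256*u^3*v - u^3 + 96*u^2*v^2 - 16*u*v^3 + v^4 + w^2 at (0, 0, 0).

Type E_6, Milnor number mu = 6.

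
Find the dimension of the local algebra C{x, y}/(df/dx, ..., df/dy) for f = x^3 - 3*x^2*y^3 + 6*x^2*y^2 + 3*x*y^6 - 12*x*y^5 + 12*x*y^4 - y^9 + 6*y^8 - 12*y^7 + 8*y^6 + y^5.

8

The Hessian of f at 0 has rank 0. Corank 2; j^3 = x^3 is a perfect cube, so E-series; the 5-jet and mu = 8 give E_8.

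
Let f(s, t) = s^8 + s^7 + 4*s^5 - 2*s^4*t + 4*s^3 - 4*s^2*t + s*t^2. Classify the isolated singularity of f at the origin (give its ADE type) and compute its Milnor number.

Type D_{9}, Milnor number mu = 9.

The Hessian of f at 0 has rank 0. Corank 2; j^3 = s*(2*s - t)^2 has shape L^2 M (L != M), so D-series; mu = 9 gives D_9.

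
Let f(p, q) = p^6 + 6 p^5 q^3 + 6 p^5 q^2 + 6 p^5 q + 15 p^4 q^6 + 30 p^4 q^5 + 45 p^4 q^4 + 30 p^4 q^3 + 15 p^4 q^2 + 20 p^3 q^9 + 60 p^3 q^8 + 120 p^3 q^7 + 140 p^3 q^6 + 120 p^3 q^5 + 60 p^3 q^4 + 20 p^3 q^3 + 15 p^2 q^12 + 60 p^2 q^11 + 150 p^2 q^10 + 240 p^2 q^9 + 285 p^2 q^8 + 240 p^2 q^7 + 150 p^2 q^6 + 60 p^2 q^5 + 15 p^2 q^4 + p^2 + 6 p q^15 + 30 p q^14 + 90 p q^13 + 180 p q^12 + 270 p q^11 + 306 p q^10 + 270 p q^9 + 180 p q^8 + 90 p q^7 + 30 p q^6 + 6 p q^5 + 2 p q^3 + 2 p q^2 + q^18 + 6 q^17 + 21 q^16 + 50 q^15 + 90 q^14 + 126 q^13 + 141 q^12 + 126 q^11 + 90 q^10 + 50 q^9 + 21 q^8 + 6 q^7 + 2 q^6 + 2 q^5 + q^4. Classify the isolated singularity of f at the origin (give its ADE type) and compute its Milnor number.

The Hessian of f at 0 is [[2, 0], [0, 0]] with rank 1, so corank 1. A Groebner basis of the Jacobian ideal J(f) in C{p,q} is {p*q^2 - p*q + p + q^2, p + q^3 + q^2, p^2 + p*q - p - q^2}; counting standard monomials gives mu = 5. Corank 1: A-series; mu = 5 gives A_5.

Type A_5, Milnor number mu = 5.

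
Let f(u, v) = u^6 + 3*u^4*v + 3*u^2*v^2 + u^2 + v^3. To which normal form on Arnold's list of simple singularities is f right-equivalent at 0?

The Hessian of f at 0 has rank 1. Corank 1: A-series; mu = 2 gives A_2.

A_2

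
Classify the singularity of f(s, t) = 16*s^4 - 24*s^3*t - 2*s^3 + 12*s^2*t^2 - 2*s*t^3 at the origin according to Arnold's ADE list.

E7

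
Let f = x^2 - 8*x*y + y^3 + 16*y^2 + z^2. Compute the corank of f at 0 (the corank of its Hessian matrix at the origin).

1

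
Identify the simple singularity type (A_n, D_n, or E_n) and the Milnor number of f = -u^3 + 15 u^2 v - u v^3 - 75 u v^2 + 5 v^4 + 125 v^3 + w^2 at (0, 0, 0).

The Hessian of f at 0 is [[0, 0, 0], [0, 0, 0], [0, 0, 2]] with rank 1, so corank 2. A Groebner basis of the Jacobian ideal J(f) in C{u,v,w} is {u^3 - 15*u^2*v - 750*u^2 + 7500*u*v - 18750*v^2, 15*u^2 + u*v^2 - 150*u*v + 375*v^2, 3*u^2 - 30*u*v + v^3 + 75*v^2, w}; counting standard monomials gives mu = 7. Corank 2; j^3 = -(u - 5*v)^3 is a perfect cube, so E-series; the 4-jet and mu = 7 give E_7.

Type E_{7}, Milnor number mu = 7.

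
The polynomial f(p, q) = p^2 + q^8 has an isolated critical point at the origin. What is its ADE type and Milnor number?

The Hessian of f at 0 has rank 1. Corank 1: A-series; mu = 7 gives A_7.

Type A_{7}, Milnor number mu = 7.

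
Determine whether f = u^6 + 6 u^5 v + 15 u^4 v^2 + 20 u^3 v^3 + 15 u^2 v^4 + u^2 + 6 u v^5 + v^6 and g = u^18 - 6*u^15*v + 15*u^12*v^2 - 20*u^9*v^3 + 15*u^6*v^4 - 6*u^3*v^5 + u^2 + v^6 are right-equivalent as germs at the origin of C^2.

Yes.

The Hessian of f at 0 is [[2, 0], [0, 0]] with rank 1, so corank 1. A Groebner basis of the Jacobian ideal J(f) in C{u,v} is {v^5, u}; counting standard monomials gives mu = 5. Corank 1: A-series; mu = 5 gives A_5. The Hessian of g at 0 is [[2, 0], [0, 0]] with rank 1, so corank 1. A Groebner basis of the Jacobian ideal J(g) in C{u,v} is {v^5, u}; counting standard monomials gives mu = 5. Corank 1: A-series; mu = 5 gives A_5. Both have type A_5, hence right-equivalent.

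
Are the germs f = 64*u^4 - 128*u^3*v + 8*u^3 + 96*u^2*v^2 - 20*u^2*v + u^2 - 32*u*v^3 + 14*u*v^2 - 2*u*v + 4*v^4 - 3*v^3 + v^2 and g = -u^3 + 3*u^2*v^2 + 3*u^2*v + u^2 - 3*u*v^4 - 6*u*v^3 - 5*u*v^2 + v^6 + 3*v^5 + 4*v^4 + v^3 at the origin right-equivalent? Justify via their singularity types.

Yes.

The Hessian of f at 0 has rank 1. Corank 1: A-series; mu = 2 gives A_2. The Hessian of g at 0 has rank 1. Corank 1: A-series; mu = 2 gives A_2. Both have type A_2, hence right-equivalent.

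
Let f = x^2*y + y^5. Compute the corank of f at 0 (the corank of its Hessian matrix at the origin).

Hessian at 0 has rank 0.

2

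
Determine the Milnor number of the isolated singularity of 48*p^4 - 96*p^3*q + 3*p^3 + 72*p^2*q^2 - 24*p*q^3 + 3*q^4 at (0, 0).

The Hessian of f at 0 has rank 0. Corank 2; j^3 = 3*p^3 is a perfect cube, so E-series; the 4-jet and mu = 6 give E_6.

6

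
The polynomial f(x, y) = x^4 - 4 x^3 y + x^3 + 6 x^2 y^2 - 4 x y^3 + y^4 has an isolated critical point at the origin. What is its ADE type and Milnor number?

The Hessian of f at 0 has rank 0. Corank 2; j^3 = x^3 is a perfect cube, so E-series; the 4-jet and mu = 6 give E_6.

Type E_{6}, Milnor number mu = 6.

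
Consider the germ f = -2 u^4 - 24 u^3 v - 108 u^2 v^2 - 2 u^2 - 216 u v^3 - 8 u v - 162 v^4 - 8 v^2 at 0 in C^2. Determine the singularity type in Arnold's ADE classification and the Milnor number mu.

Type A_3, Milnor number mu = 3.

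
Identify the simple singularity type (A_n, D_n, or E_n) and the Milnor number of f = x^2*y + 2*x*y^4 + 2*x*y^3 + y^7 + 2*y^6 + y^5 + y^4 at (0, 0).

Type D_5, Milnor number mu = 5.

The Hessian of f at 0 is [[0, 0], [0, 0]] with rank 0, so corank 2. A Groebner basis of the Jacobian ideal J(f) in C{x,y} is {x*y^2, x*y + y^3, x^2 - 4*x*y}; counting standard monomials gives mu = 5. Corank 2; j^3 = x^2*y has shape L^2 M (L != M), so D-series; mu = 5 gives D_5.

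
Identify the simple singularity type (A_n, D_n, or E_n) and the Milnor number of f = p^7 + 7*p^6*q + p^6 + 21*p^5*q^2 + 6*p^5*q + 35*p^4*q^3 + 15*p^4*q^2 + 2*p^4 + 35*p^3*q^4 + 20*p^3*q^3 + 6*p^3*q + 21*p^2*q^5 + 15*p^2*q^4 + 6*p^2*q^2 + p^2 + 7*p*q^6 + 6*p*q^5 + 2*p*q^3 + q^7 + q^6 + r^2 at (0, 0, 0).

Type A6, Milnor number mu = 6.

The Hessian of f at 0 has rank 2. Corank 1: A-series; mu = 6 gives A_6.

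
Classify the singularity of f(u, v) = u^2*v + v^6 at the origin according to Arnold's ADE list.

D_{7}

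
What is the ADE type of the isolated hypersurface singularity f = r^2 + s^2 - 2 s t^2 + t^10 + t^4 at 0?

A_9

The Hessian of f at 0 has rank 2. Corank 1: A-series; mu = 9 gives A_9.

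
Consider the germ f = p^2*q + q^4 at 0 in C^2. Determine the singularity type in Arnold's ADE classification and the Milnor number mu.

The Hessian of f at 0 is [[0, 0], [0, 0]] with rank 0, so corank 2. A Groebner basis of the Jacobian ideal J(f) in C{p,q} is {p^3, p^2/4 + q^3, p*q}; counting standard monomials gives mu = 5. Corank 2; j^3 = p^2*q has shape L^2 M (L != M), so D-series; mu = 5 gives D_5.

Type D_5, Milnor number mu = 5.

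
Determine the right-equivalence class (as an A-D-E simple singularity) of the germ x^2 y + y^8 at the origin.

D_{9}

The Hessian of f at 0 has rank 0. Corank 2; j^3 = x^2*y has shape L^2 M (L != M), so D-series; mu = 9 gives D_9.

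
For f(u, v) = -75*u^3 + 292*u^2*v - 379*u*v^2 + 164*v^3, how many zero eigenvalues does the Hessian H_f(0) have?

The Hessian at 0 is [[0, 0], [0, 0]] of rank 0; hence corank 2.

2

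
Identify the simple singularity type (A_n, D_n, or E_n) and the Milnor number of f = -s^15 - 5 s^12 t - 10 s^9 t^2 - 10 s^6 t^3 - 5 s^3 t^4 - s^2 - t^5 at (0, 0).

Type A_4, Milnor number mu = 4.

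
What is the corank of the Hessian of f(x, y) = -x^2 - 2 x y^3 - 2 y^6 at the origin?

The Hessian at 0 is [[-2, 0], [0, 0]] of rank 1; hence corank 1.

1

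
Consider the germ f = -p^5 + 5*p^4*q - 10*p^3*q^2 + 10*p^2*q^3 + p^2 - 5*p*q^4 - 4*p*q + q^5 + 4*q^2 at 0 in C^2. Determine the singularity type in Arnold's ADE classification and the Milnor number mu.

Type A_{4}, Milnor number mu = 4.

The Hessian of f at 0 has rank 1. Corank 1: A-series; mu = 4 gives A_4.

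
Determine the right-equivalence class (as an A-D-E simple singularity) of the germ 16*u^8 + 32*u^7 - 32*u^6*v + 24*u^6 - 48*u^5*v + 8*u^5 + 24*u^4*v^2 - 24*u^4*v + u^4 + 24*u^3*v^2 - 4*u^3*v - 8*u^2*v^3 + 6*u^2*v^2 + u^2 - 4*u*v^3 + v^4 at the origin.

A_3

The Hessian of f at 0 has rank 1. Corank 1: A-series; mu = 3 gives A_3.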